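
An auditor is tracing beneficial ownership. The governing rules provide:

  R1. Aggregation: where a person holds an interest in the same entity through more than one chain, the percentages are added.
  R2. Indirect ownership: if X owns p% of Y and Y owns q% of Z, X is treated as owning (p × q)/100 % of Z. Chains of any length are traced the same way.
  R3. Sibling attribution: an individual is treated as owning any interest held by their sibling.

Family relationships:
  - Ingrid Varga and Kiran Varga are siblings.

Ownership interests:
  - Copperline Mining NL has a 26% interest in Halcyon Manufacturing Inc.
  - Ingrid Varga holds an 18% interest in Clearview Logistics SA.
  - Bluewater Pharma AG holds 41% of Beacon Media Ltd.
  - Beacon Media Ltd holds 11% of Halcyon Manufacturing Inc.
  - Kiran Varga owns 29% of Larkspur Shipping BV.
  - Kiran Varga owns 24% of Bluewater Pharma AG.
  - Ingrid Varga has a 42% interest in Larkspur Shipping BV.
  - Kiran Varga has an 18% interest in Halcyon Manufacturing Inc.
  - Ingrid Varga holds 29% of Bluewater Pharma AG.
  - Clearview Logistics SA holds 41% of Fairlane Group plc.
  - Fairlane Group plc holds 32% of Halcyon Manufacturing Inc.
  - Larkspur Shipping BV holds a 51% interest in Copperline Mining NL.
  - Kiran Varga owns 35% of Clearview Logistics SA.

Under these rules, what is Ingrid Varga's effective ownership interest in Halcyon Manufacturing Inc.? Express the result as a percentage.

By sibling attribution (R3), Ingrid Varga is treated as also owning Kiran Varga's interest in Larkspur Shipping BV, giving 42% + 29% = 71%.
By sibling attribution (R3), Ingrid Varga is treated as also owning Kiran Varga's interest in Bluewater Pharma AG, giving 29% + 24% = 53%.
By sibling attribution (R3), Ingrid Varga is treated as also owning Kiran Varga's interest in Clearview Logistics SA, giving 18% + 35% = 53%.
By sibling attribution (R3), Ingrid Varga is treated as owning Kiran Varga's 18% interest in Halcyon Manufacturing Inc.
Chain via Larkspur Shipping BV → Copperline Mining NL (R2): 71% × 51% × 26% = 9.4146% of Halcyon Manufacturing Inc.
Chain via Bluewater Pharma AG → Beacon Media Ltd (R2): 53% × 41% × 11% = 2.3903% of Halcyon Manufacturing Inc.
Chain via Clearview Logistics SA → Fairlane Group plc (R2): 53% × 41% × 32% = 6.9536% of Halcyon Manufacturing Inc.
Direct interest in Halcyon Manufacturing Inc: 18%.
Aggregating (R1): 9.4146% + 2.3903% + 6.9536% + 18% = 36.7585%.

36.7585%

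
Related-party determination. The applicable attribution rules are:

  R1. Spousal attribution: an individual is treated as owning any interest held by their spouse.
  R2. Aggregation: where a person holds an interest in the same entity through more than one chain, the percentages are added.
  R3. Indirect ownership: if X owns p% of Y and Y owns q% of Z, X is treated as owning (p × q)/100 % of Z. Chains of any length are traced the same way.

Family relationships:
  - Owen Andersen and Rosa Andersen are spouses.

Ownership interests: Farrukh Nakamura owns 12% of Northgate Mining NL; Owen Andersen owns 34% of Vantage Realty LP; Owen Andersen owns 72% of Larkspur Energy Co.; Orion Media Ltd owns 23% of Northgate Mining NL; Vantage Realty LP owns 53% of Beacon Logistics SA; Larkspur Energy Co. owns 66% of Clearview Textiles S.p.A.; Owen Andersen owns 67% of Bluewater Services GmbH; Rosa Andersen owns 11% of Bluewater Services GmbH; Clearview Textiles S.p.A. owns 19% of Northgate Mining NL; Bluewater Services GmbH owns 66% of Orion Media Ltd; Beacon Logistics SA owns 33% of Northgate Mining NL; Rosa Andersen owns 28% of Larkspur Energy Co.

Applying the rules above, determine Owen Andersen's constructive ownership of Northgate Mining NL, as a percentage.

By spousal attribution (R1), Owen Andersen is treated as also owning Rosa Andersen's interest in Larkspur Energy Co, giving 72% + 28% = 100%.
By spousal attribution (R1), Owen Andersen is treated as also owning Rosa Andersen's interest in Bluewater Services GmbH, giving 67% + 11% = 78%.
Chain via Vantage Realty LP → Beacon Logistics SA (R3): 34% × 53% × 33% = 5.9466% of Northgate Mining NL.
Chain via Larkspur Energy Co. → Clearview Textiles S.p.A. (R3): 100% × 66% × 19% = 12.54% of Northgate Mining NL.
Chain via Bluewater Services GmbH → Orion Media Ltd (R3): 78% × 66% × 23% = 11.8404% of Northgate Mining NL.
Aggregating (R2): 5.9466% + 12.54% + 11.8404% = 30.327%.

30.327%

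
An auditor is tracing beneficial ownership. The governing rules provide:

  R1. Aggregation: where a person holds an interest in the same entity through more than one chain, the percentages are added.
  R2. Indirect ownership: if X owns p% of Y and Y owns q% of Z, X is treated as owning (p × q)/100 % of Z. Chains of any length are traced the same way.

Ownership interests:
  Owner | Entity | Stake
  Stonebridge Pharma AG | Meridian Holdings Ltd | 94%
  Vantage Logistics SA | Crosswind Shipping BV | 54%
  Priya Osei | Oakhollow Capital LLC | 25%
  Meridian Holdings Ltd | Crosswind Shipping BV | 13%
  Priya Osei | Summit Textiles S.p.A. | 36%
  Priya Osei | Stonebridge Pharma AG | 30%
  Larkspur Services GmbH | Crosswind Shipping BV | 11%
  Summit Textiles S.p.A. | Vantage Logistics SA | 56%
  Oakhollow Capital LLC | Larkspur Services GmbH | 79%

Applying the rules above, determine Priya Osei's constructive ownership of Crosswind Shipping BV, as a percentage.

16.7249%

Chain via Stonebridge Pharma AG → Meridian Holdings Ltd (R2): 30% × 94% × 13% = 3.666% of Crosswind Shipping BV.
Chain via Summit Textiles S.p.A. → Vantage Logistics SA (R2): 36% × 56% × 54% = 10.8864% of Crosswind Shipping BV.
Chain via Oakhollow Capital LLC → Larkspur Services GmbH (R2): 25% × 79% × 11% = 2.1725% of Crosswind Shipping BV.
Aggregating (R1): 3.666% + 10.8864% + 2.1725% = 16.7249%.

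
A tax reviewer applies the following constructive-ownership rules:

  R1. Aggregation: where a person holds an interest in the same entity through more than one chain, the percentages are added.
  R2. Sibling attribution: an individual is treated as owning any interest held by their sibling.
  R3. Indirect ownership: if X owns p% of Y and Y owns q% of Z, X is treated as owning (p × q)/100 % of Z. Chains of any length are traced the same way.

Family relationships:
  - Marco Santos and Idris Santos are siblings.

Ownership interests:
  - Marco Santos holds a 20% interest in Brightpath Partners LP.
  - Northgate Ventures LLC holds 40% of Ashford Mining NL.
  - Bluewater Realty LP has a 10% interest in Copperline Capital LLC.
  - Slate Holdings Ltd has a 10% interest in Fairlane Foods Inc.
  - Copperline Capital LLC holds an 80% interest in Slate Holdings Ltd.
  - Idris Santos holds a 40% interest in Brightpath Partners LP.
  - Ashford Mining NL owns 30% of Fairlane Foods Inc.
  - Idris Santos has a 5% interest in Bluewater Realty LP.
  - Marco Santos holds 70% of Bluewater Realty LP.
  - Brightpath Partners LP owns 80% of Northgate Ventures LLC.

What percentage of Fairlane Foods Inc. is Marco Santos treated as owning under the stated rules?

By sibling attribution (R2), Marco Santos is treated as also owning Idris Santos's interest in Brightpath Partners LP, giving 20% + 40% = 60%.
By sibling attribution (R2), Marco Santos is treated as also owning Idris Santos's interest in Bluewater Realty LP, giving 70% + 5% = 75%.
Chain via Brightpath Partners LP → Northgate Ventures LLC → Ashford Mining NL (R3): 60% × 80% × 40% × 30% = 5.76% of Fairlane Foods Inc.
Chain via Bluewater Realty LP → Copperline Capital LLC → Slate Holdings Ltd (R3): 75% × 10% × 80% × 10% = 0.6% of Fairlane Foods Inc.
Aggregating (R1): 5.76% + 0.6% = 6.36%.

6.36%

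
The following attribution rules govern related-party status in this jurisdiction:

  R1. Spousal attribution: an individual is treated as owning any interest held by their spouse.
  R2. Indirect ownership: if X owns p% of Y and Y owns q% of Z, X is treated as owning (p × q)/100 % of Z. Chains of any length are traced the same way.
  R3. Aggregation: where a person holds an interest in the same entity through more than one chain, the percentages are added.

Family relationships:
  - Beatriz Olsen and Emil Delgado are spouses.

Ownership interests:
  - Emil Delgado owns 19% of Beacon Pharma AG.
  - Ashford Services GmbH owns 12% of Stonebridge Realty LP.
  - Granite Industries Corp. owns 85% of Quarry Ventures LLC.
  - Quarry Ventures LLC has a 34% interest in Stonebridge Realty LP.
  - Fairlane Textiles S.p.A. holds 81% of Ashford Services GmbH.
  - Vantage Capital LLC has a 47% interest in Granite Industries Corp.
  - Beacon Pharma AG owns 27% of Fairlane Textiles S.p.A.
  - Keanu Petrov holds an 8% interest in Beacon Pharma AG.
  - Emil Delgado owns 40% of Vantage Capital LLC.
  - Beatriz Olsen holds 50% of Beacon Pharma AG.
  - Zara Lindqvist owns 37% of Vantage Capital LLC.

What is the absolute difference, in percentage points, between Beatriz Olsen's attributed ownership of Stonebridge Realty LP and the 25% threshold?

By spousal attribution (R1), Beatriz Olsen is treated as also owning Emil Delgado's interest in Beacon Pharma AG, giving 50% + 19% = 69%.
By spousal attribution (R1), Beatriz Olsen is treated as owning Emil Delgado's 40% interest in Vantage Capital LLC.
Chain via Beacon Pharma AG → Fairlane Textiles S.p.A. → Ashford Services GmbH (R2): 69% × 27% × 81% × 12% = 1.810836% of Stonebridge Realty LP.
Chain via Vantage Capital LLC → Granite Industries Corp. → Quarry Ventures LLC (R2): 40% × 47% × 85% × 34% = 5.4332% of Stonebridge Realty LP.
Aggregating (R3): 1.810836% + 5.4332% = 7.244036%.
7.244036% falls short of the 25% threshold by 17.755964 percentage points.

17.755964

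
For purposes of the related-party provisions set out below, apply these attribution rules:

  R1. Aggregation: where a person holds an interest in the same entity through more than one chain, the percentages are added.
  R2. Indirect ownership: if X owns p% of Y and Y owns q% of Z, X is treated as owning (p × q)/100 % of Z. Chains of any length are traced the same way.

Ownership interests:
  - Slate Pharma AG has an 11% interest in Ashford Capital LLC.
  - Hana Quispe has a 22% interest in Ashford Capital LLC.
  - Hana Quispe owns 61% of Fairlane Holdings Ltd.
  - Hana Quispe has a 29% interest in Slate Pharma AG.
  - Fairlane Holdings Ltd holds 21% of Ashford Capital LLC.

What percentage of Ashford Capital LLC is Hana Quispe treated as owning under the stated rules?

38%

Chain via Slate Pharma AG (R2): 29% × 11% = 3.19% of Ashford Capital LLC.
Chain via Fairlane Holdings Ltd (R2): 61% × 21% = 12.81% of Ashford Capital LLC.
Direct interest in Ashford Capital LLC: 22%.
Aggregating (R1): 3.19% + 12.81% + 22% = 38%.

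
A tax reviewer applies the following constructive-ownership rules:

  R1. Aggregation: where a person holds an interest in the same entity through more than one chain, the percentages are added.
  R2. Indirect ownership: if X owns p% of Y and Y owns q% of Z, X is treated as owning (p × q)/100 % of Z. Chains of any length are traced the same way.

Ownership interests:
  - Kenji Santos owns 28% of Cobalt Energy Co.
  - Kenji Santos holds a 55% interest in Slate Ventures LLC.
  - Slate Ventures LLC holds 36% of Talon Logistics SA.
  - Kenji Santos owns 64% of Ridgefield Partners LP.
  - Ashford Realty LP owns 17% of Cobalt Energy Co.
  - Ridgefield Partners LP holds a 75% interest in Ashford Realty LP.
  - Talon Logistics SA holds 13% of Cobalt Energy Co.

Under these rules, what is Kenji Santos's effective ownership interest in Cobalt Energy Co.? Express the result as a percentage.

Chain via Slate Ventures LLC → Talon Logistics SA (R2): 55% × 36% × 13% = 2.574% of Cobalt Energy Co.
Chain via Ridgefield Partners LP → Ashford Realty LP (R2): 64% × 75% × 17% = 8.16% of Cobalt Energy Co.
Direct interest in Cobalt Energy Co: 28%.
Aggregating (R1): 2.574% + 8.16% + 28% = 38.734%.

38.734%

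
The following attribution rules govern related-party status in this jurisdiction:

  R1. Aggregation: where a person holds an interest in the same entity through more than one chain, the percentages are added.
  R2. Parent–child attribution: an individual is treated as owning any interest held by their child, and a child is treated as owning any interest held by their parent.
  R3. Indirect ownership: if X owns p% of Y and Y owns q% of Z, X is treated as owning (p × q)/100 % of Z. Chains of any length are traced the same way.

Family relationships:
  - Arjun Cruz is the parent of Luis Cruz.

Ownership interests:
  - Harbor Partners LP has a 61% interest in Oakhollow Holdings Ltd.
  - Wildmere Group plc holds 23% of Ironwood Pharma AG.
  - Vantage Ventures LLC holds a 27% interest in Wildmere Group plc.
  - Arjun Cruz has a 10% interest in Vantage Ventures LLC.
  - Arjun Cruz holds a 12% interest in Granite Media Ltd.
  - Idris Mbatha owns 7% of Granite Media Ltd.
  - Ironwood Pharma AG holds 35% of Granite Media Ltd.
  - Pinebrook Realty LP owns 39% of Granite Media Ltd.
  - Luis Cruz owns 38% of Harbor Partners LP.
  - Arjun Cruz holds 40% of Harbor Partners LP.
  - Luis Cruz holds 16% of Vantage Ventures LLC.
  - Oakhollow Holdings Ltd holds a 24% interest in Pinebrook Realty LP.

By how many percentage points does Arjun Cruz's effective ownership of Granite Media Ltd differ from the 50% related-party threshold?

32.981402

By parent–child attribution (R2), Arjun Cruz is treated as also owning Luis Cruz's interest in Harbor Partners LP, giving 40% + 38% = 78%.
By parent–child attribution (R2), Arjun Cruz is treated as also owning Luis Cruz's interest in Vantage Ventures LLC, giving 10% + 16% = 26%.
Chain via Harbor Partners LP → Oakhollow Holdings Ltd → Pinebrook Realty LP (R3): 78% × 61% × 24% × 39% = 4.453488% of Granite Media Ltd.
Chain via Vantage Ventures LLC → Wildmere Group plc → Ironwood Pharma AG (R3): 26% × 27% × 23% × 35% = 0.56511% of Granite Media Ltd.
Direct interest in Granite Media Ltd: 12%.
Aggregating (R1): 4.453488% + 0.56511% + 12% = 17.018598%.
17.018598% falls short of the 50% threshold by 32.981402 percentage points.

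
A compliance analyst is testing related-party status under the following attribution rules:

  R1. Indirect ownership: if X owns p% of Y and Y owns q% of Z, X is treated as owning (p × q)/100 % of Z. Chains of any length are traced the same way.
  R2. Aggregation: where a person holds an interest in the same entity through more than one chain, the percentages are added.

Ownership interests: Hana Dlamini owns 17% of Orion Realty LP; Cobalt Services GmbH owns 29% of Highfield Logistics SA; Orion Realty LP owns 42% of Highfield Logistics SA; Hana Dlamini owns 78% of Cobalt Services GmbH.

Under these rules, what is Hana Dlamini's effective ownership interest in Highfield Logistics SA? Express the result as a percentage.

29.76%

Chain via Cobalt Services GmbH (R1): 78% × 29% = 22.62% of Highfield Logistics SA.
Chain via Orion Realty LP (R1): 17% × 42% = 7.14% of Highfield Logistics SA.
Aggregating (R2): 22.62% + 7.14% = 29.76%.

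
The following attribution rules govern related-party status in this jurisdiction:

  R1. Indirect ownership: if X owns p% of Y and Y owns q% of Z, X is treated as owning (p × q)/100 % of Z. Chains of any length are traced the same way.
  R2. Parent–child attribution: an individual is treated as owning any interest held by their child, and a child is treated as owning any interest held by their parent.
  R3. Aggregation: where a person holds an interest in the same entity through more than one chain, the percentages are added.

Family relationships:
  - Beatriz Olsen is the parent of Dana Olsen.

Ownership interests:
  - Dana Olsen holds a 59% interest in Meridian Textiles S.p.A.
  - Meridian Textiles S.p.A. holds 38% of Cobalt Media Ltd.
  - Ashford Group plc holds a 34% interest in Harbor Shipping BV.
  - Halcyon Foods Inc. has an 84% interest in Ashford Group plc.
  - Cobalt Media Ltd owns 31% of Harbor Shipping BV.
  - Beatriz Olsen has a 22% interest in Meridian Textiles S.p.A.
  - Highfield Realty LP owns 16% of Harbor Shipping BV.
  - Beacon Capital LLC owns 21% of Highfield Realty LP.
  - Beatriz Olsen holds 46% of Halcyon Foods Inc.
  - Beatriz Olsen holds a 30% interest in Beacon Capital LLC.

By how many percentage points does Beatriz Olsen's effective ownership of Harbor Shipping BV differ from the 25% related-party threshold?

1.3126

By parent–child attribution (R2), Beatriz Olsen is treated as also owning Dana Olsen's interest in Meridian Textiles S.p.A, giving 22% + 59% = 81%.
Chain via Halcyon Foods Inc. → Ashford Group plc (R1): 46% × 84% × 34% = 13.1376% of Harbor Shipping BV.
Chain via Beacon Capital LLC → Highfield Realty LP (R1): 30% × 21% × 16% = 1.008% of Harbor Shipping BV.
Chain via Meridian Textiles S.p.A. → Cobalt Media Ltd (R1): 81% × 38% × 31% = 9.5418% of Harbor Shipping BV.
Aggregating (R3): 13.1376% + 1.008% + 9.5418% = 23.6874%.
23.6874% falls short of the 25% threshold by 1.3126 percentage points.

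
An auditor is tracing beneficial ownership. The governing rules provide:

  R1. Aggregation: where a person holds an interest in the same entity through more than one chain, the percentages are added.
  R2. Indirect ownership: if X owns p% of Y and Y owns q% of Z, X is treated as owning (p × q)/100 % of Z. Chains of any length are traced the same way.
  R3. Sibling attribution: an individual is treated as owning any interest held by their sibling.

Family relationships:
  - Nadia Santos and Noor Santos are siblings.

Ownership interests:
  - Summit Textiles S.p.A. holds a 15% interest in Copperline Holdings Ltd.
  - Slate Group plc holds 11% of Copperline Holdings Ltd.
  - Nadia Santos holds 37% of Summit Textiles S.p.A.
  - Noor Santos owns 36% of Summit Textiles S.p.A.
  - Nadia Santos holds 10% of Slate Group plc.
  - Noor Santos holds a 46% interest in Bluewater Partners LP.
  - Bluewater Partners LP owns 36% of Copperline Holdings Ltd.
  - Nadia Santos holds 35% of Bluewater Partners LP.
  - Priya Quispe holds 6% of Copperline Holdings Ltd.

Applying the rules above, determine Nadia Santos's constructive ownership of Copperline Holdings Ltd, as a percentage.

By sibling attribution (R3), Nadia Santos is treated as also owning Noor Santos's interest in Bluewater Partners LP, giving 35% + 46% = 81%.
By sibling attribution (R3), Nadia Santos is treated as also owning Noor Santos's interest in Summit Textiles S.p.A, giving 37% + 36% = 73%.
Chain via Bluewater Partners LP (R2): 81% × 36% = 29.16% of Copperline Holdings Ltd.
Chain via Slate Group plc (R2): 10% × 11% = 1.1% of Copperline Holdings Ltd.
Chain via Summit Textiles S.p.A. (R2): 73% × 15% = 10.95% of Copperline Holdings Ltd.
Aggregating (R1): 29.16% + 1.1% + 10.95% = 41.21%.

41.21%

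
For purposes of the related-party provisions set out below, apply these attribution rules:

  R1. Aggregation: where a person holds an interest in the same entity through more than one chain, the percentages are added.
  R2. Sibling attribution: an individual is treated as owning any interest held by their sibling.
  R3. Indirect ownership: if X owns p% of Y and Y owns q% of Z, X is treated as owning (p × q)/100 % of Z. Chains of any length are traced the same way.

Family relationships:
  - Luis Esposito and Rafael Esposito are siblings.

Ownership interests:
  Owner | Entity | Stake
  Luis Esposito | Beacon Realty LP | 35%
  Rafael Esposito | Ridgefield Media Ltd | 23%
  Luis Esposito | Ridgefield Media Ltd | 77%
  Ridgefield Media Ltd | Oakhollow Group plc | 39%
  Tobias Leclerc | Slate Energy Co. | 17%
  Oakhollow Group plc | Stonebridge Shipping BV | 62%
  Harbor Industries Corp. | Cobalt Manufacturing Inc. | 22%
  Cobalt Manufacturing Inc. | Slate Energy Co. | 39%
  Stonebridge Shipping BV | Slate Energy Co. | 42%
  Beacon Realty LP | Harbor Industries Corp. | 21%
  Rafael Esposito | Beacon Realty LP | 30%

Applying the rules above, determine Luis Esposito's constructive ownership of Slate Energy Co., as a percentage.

11.32677%

By sibling attribution (R2), Luis Esposito is treated as also owning Rafael Esposito's interest in Beacon Realty LP, giving 35% + 30% = 65%.
By sibling attribution (R2), Luis Esposito is treated as also owning Rafael Esposito's interest in Ridgefield Media Ltd, giving 77% + 23% = 100%.
Chain via Beacon Realty LP → Harbor Industries Corp. → Cobalt Manufacturing Inc. (R3): 65% × 21% × 22% × 39% = 1.17117% of Slate Energy Co.
Chain via Ridgefield Media Ltd → Oakhollow Group plc → Stonebridge Shipping BV (R3): 100% × 39% × 62% × 42% = 10.1556% of Slate Energy Co.
Aggregating (R1): 1.17117% + 10.1556% = 11.32677%.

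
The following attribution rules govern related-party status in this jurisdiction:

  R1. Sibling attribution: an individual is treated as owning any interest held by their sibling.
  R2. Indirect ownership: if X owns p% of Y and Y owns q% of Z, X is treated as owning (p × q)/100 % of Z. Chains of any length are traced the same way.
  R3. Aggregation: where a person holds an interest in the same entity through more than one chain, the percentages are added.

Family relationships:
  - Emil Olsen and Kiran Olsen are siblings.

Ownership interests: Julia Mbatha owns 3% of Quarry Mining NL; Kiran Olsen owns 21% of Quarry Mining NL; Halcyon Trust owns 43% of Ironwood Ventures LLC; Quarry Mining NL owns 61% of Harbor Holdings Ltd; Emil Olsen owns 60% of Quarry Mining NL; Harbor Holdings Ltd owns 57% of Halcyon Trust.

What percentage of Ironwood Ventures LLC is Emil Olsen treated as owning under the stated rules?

12.110391%

By sibling attribution (R1), Emil Olsen is treated as also owning Kiran Olsen's interest in Quarry Mining NL, giving 60% + 21% = 81%.
Chain via Quarry Mining NL → Harbor Holdings Ltd → Halcyon Trust (R2): 81% × 61% × 57% × 43% = 12.110391% of Ironwood Ventures LLC.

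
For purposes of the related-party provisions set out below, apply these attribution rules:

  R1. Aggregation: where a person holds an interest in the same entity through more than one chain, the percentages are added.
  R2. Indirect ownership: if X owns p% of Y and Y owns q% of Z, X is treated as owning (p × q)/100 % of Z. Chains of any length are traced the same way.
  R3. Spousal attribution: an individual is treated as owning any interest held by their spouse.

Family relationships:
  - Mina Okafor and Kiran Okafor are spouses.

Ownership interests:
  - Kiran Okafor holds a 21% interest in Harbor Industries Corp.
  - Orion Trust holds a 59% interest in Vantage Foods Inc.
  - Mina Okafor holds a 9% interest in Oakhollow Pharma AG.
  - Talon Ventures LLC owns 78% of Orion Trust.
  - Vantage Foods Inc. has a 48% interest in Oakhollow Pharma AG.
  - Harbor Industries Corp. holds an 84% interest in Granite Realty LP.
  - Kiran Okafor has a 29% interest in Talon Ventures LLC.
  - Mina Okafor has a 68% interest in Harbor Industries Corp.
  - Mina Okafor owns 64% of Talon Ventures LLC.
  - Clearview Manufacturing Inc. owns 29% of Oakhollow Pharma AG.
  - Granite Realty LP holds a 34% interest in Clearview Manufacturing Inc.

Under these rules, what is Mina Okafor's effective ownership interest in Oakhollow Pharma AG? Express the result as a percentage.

By spousal attribution (R3), Mina Okafor is treated as also owning Kiran Okafor's interest in Talon Ventures LLC, giving 64% + 29% = 93%.
By spousal attribution (R3), Mina Okafor is treated as also owning Kiran Okafor's interest in Harbor Industries Corp, giving 68% + 21% = 89%.
Chain via Talon Ventures LLC → Orion Trust → Vantage Foods Inc. (R2): 93% × 78% × 59% × 48% = 20.543328% of Oakhollow Pharma AG.
Chain via Harbor Industries Corp. → Granite Realty LP → Clearview Manufacturing Inc. (R2): 89% × 84% × 34% × 29% = 7.371336% of Oakhollow Pharma AG.
Direct interest in Oakhollow Pharma AG: 9%.
Aggregating (R1): 20.543328% + 7.371336% + 9% = 36.914664%.

36.914664%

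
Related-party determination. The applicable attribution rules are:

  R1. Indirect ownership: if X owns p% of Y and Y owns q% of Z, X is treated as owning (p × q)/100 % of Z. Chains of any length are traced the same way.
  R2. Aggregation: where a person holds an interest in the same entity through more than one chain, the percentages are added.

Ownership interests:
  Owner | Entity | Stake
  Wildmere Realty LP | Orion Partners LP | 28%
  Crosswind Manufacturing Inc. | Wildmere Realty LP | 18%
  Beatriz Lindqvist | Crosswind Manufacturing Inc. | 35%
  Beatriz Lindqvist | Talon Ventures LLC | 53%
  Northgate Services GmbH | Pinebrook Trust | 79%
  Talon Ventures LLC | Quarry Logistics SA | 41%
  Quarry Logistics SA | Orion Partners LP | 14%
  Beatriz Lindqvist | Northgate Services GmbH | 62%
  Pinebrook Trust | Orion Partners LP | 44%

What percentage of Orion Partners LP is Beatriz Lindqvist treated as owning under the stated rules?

26.3574%

Chain via Talon Ventures LLC → Quarry Logistics SA (R1): 53% × 41% × 14% = 3.0422% of Orion Partners LP.
Chain via Northgate Services GmbH → Pinebrook Trust (R1): 62% × 79% × 44% = 21.5512% of Orion Partners LP.
Chain via Crosswind Manufacturing Inc. → Wildmere Realty LP (R1): 35% × 18% × 28% = 1.764% of Orion Partners LP.
Aggregating (R2): 3.0422% + 21.5512% + 1.764% = 26.3574%.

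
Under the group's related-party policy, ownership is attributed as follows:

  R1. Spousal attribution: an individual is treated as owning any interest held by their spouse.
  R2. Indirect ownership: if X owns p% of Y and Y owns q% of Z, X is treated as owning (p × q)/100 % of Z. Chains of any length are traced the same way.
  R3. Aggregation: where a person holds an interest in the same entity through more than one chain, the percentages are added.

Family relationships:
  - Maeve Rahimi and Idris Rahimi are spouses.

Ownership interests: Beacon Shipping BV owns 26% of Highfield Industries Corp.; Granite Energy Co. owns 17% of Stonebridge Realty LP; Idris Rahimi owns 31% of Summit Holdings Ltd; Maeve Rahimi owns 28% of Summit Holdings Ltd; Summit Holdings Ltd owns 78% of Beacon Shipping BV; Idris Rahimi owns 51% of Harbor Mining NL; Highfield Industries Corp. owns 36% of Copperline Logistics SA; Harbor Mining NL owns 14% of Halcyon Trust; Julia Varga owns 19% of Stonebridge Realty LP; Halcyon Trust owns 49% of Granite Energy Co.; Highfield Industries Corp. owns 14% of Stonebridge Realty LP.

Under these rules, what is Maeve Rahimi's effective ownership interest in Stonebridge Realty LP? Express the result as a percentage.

2.26989%

By spousal attribution (R1), Maeve Rahimi is treated as also owning Idris Rahimi's interest in Summit Holdings Ltd, giving 28% + 31% = 59%.
By spousal attribution (R1), Maeve Rahimi is treated as owning Idris Rahimi's 51% interest in Harbor Mining NL.
Chain via Summit Holdings Ltd → Beacon Shipping BV → Highfield Industries Corp. (R2): 59% × 78% × 26% × 14% = 1.675128% of Stonebridge Realty LP.
Chain via Harbor Mining NL → Halcyon Trust → Granite Energy Co. (R2): 51% × 14% × 49% × 17% = 0.594762% of Stonebridge Realty LP.
Aggregating (R3): 1.675128% + 0.594762% = 2.26989%.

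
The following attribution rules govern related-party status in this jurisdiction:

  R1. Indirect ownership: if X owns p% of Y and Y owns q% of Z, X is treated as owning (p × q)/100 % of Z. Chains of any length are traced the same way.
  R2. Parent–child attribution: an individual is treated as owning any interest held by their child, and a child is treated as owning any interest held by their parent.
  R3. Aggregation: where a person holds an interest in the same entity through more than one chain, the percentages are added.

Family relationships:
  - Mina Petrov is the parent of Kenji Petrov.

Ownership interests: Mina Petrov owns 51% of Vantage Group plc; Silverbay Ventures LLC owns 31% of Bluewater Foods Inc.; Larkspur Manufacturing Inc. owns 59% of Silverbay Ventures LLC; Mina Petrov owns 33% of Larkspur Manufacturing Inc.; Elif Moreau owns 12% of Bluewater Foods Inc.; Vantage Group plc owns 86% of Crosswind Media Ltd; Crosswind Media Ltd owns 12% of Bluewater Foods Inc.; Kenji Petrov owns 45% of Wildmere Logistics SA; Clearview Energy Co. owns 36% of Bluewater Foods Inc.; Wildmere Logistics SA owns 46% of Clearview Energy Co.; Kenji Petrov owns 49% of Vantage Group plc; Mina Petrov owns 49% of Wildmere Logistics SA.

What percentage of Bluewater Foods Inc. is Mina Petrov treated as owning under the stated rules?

By parent–child attribution (R2), Mina Petrov is treated as also owning Kenji Petrov's interest in Vantage Group plc, giving 51% + 49% = 100%.
By parent–child attribution (R2), Mina Petrov is treated as also owning Kenji Petrov's interest in Wildmere Logistics SA, giving 49% + 45% = 94%.
Chain via Vantage Group plc → Crosswind Media Ltd (R1): 100% × 86% × 12% = 10.32% of Bluewater Foods Inc.
Chain via Larkspur Manufacturing Inc. → Silverbay Ventures LLC (R1): 33% × 59% × 31% = 6.0357% of Bluewater Foods Inc.
Chain via Wildmere Logistics SA → Clearview Energy Co. (R1): 94% × 46% × 36% = 15.5664% of Bluewater Foods Inc.
Aggregating (R3): 10.32% + 6.0357% + 15.5664% = 31.9221%.

31.9221%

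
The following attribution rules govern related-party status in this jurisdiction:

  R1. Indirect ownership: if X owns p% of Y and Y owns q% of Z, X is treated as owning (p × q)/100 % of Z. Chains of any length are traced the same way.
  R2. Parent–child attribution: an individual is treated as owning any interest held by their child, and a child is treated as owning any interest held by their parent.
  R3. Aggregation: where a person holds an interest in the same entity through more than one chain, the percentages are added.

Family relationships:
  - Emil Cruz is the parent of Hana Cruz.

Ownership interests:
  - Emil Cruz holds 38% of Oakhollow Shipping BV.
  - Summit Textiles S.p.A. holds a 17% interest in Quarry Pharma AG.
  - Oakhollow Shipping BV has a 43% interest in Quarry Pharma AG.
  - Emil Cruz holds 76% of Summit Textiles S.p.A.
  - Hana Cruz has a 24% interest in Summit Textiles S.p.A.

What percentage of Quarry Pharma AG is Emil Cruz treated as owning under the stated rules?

By parent–child attribution (R2), Emil Cruz is treated as also owning Hana Cruz's interest in Summit Textiles S.p.A, giving 76% + 24% = 100%.
Chain via Oakhollow Shipping BV (R1): 38% × 43% = 16.34% of Quarry Pharma AG.
Chain via Summit Textiles S.p.A. (R1): 100% × 17% = 17% of Quarry Pharma AG.
Aggregating (R3): 16.34% + 17% = 33.34%.

33.34%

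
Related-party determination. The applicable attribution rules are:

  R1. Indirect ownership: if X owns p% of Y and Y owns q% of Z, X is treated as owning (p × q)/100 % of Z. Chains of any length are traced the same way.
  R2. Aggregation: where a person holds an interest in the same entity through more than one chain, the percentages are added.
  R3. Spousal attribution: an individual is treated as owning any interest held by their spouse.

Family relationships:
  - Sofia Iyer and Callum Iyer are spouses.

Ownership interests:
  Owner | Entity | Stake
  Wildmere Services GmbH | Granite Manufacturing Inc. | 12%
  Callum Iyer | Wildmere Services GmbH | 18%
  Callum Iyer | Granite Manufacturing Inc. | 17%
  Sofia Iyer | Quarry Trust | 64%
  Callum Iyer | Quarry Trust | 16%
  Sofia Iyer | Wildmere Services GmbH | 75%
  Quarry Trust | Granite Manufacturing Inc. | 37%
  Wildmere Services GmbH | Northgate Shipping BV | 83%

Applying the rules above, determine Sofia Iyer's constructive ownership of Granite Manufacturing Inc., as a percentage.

57.76%

By spousal attribution (R3), Sofia Iyer is treated as also owning Callum Iyer's interest in Wildmere Services GmbH, giving 75% + 18% = 93%.
By spousal attribution (R3), Sofia Iyer is treated as also owning Callum Iyer's interest in Quarry Trust, giving 64% + 16% = 80%.
By spousal attribution (R3), Sofia Iyer is treated as owning Callum Iyer's 17% interest in Granite Manufacturing Inc.
Chain via Wildmere Services GmbH (R1): 93% × 12% = 11.16% of Granite Manufacturing Inc.
Chain via Quarry Trust (R1): 80% × 37% = 29.6% of Granite Manufacturing Inc.
Direct interest in Granite Manufacturing Inc: 17%.
Aggregating (R2): 11.16% + 29.6% + 17% = 57.76%.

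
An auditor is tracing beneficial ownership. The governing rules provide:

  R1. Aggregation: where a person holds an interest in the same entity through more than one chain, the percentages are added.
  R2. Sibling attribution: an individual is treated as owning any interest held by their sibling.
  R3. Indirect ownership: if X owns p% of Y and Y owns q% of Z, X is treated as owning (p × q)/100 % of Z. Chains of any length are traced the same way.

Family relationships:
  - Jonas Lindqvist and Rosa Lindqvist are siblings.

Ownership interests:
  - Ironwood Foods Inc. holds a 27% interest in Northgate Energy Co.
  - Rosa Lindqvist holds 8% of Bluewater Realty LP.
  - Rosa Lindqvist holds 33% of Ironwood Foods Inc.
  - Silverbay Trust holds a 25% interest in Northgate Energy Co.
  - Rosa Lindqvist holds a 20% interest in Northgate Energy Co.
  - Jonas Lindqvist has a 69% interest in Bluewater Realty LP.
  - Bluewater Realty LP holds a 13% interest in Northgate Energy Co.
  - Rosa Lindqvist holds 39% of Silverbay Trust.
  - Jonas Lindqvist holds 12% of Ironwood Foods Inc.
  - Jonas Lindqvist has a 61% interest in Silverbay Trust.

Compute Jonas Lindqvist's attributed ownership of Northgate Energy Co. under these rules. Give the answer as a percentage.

By sibling attribution (R2), Jonas Lindqvist is treated as also owning Rosa Lindqvist's interest in Bluewater Realty LP, giving 69% + 8% = 77%.
By sibling attribution (R2), Jonas Lindqvist is treated as also owning Rosa Lindqvist's interest in Ironwood Foods Inc, giving 12% + 33% = 45%.
By sibling attribution (R2), Jonas Lindqvist is treated as also owning Rosa Lindqvist's interest in Silverbay Trust, giving 61% + 39% = 100%.
By sibling attribution (R2), Jonas Lindqvist is treated as owning Rosa Lindqvist's 20% interest in Northgate Energy Co.
Chain via Bluewater Realty LP (R3): 77% × 13% = 10.01% of Northgate Energy Co.
Chain via Ironwood Foods Inc. (R3): 45% × 27% = 12.15% of Northgate Energy Co.
Chain via Silverbay Trust (R3): 100% × 25% = 25% of Northgate Energy Co.
Direct interest in Northgate Energy Co: 20%.
Aggregating (R1): 10.01% + 12.15% + 25% + 20% = 67.16%.

67.16%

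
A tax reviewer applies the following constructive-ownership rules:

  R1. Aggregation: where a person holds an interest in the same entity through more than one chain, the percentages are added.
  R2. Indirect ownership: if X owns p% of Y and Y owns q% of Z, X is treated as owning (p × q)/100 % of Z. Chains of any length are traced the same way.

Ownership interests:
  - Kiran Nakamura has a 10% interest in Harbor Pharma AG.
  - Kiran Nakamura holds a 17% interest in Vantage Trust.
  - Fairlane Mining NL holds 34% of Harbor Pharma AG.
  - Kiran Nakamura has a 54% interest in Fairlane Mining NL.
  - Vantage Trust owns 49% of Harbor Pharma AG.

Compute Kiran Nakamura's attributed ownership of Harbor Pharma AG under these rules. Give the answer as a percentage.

36.69%

Chain via Fairlane Mining NL (R2): 54% × 34% = 18.36% of Harbor Pharma AG.
Chain via Vantage Trust (R2): 17% × 49% = 8.33% of Harbor Pharma AG.
Direct interest in Harbor Pharma AG: 10%.
Aggregating (R1): 18.36% + 8.33% + 10% = 36.69%.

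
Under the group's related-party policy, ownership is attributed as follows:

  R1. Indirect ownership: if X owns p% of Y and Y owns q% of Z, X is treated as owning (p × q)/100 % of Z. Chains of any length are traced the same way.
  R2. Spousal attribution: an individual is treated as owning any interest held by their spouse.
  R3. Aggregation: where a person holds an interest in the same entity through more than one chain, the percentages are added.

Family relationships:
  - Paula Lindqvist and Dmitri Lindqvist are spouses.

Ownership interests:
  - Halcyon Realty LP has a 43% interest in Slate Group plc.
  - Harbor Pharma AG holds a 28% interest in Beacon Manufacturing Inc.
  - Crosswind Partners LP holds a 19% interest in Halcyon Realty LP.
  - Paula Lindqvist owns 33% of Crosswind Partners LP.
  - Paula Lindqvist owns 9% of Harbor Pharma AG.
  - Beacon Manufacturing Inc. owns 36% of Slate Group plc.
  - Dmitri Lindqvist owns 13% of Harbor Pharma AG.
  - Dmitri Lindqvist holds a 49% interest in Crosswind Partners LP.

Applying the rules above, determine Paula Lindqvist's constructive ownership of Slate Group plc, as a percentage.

8.917%

By spousal attribution (R2), Paula Lindqvist is treated as also owning Dmitri Lindqvist's interest in Harbor Pharma AG, giving 9% + 13% = 22%.
By spousal attribution (R2), Paula Lindqvist is treated as also owning Dmitri Lindqvist's interest in Crosswind Partners LP, giving 33% + 49% = 82%.
Chain via Harbor Pharma AG → Beacon Manufacturing Inc. (R1): 22% × 28% × 36% = 2.2176% of Slate Group plc.
Chain via Crosswind Partners LP → Halcyon Realty LP (R1): 82% × 19% × 43% = 6.6994% of Slate Group plc.
Aggregating (R3): 2.2176% + 6.6994% = 8.917%.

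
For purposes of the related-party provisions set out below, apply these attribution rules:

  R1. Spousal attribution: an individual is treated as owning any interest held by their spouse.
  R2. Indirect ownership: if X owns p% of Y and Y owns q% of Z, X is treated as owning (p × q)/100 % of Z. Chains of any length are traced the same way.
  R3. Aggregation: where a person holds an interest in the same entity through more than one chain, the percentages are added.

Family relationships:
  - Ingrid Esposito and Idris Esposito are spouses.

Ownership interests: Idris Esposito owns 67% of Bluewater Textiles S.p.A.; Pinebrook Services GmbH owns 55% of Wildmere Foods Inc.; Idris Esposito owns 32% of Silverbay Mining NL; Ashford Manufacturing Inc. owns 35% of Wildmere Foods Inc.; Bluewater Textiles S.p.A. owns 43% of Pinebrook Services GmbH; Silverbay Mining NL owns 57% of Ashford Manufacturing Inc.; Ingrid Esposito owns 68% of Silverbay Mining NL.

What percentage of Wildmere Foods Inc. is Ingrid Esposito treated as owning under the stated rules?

By spousal attribution (R1), Ingrid Esposito is treated as also owning Idris Esposito's interest in Silverbay Mining NL, giving 68% + 32% = 100%.
By spousal attribution (R1), Ingrid Esposito is treated as owning Idris Esposito's 67% interest in Bluewater Textiles S.p.A.
Chain via Silverbay Mining NL → Ashford Manufacturing Inc. (R2): 100% × 57% × 35% = 19.95% of Wildmere Foods Inc.
Chain via Bluewater Textiles S.p.A. → Pinebrook Services GmbH (R2): 67% × 43% × 55% = 15.8455% of Wildmere Foods Inc.
Aggregating (R3): 19.95% + 15.8455% = 35.7955%.

35.7955%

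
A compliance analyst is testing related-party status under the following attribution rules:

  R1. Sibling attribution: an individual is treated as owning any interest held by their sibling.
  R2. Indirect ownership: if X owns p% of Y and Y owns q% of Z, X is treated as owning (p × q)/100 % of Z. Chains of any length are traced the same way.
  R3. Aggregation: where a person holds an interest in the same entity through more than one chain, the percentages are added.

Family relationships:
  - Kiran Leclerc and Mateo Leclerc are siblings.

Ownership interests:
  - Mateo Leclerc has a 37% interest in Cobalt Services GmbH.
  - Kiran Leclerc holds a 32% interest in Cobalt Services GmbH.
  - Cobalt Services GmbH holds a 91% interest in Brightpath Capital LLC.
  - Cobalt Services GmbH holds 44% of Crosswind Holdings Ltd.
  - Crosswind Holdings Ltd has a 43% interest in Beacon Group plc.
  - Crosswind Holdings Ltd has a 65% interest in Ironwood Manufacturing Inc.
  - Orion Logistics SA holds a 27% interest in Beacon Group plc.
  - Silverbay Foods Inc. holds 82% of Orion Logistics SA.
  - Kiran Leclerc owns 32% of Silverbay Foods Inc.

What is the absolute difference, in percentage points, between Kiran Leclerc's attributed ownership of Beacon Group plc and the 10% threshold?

10.1396

By sibling attribution (R1), Kiran Leclerc is treated as also owning Mateo Leclerc's interest in Cobalt Services GmbH, giving 32% + 37% = 69%.
Chain via Cobalt Services GmbH → Crosswind Holdings Ltd (R2): 69% × 44% × 43% = 13.0548% of Beacon Group plc.
Chain via Silverbay Foods Inc. → Orion Logistics SA (R2): 32% × 82% × 27% = 7.0848% of Beacon Group plc.
Aggregating (R3): 13.0548% + 7.0848% = 20.1396%.
20.1396% exceeds the 10% threshold by 10.1396 percentage points.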